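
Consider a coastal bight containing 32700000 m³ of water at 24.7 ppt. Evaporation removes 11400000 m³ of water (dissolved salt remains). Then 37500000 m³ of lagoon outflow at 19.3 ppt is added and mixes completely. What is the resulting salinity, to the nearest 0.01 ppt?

26.04 ppt

After evaporation: salt = 32,700,000×24.7 = 807,690,000; volume = 32,700,000 − 11,400,000 = 21,300,000 m³
After mixing: salt = 807,690,000 + 37,500,000×19.3 = 1,531,440,000; volume = 21,300,000 + 37,500,000 = 58,800,000 m³
S = 1,531,440,000 / 58,800,000 = 26.0449 ppt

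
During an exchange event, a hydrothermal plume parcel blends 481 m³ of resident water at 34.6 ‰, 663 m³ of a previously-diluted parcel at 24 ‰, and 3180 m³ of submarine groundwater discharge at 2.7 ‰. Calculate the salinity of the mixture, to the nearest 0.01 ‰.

By conservation of dissolved salt,
salt = 481×34.6 + 663×24 + 3,180×2.7 = 16,642.6 + 15,912 + 8,586 = 41,140.6
volume = 481 + 663 + 3,180 = 4,324 m³
S = 41,140.6 / 4,324 = 9.5145 ‰

9.51 ‰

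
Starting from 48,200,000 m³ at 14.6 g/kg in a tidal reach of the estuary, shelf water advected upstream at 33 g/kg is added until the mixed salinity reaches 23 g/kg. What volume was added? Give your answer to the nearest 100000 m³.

40500000 m³

Salt balance: 48,200,000×14.6 + V×33 = (48,200,000+V)×23
703,720,000 + 33V = 1,108,600,000 + 23V
404,880,000 = 10V
V = 40,488,000 m³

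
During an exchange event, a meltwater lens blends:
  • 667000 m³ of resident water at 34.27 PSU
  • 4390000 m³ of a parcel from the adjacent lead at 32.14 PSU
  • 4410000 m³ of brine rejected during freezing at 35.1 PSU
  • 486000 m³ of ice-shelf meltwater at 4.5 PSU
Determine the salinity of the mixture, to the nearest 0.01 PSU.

32.24 PSU

By conservation of dissolved salt,
salt = 667,000×34.27 + 4,390,000×32.14 + 4,410,000×35.1 + 486,000×4.5 = 22,858,090 + 141,094,600 + 154,791,000 + 2,187,000 = 320,930,690
volume = 667,000 + 4,390,000 + 4,410,000 + 486,000 = 9,953,000 m³
S = 320,930,690 / 9,953,000 = 32.2446 PSU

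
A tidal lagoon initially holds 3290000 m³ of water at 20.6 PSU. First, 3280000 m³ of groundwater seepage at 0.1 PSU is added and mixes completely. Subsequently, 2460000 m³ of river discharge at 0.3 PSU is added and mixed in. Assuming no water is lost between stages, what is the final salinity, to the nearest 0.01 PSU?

Mass of salt is conserved:
Initial salt = 3,290,000×20.6 = 67,774,000
After stage 1: salt = 67,774,000 + 3,280,000×0.1 = 68,102,000; volume = 6,570,000 m³; S = 10.366 PSU
After stage 2: salt = 68,102,000 + 2,460,000×0.3 = 68,840,000; volume = 9,030,000 m³
S = 68,840,000 / 9,030,000 = 7.6235 PSU

7.62 PSU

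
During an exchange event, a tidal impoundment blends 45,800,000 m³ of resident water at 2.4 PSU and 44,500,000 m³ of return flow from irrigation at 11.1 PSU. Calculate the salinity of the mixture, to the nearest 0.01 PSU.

Weighted by volume,
salt = 45,800,000×2.4 + 44,500,000×11.1 = 109,920,000 + 493,950,000 = 603,870,000
volume = 45,800,000 + 44,500,000 = 90,300,000 m³
S = 603,870,000 / 90,300,000 = 6.6874 PSU

6.69 PSU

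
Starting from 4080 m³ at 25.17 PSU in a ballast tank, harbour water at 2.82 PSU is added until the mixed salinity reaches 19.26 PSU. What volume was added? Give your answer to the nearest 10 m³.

1470 m³

Salt balance: 4,080×25.17 + V×2.82 = (4,080+V)×19.26
102,693.6 + 2.82V = 78,580.8 + 19.26V
24,112.8 = 16.44V
V = 1,466.72 m³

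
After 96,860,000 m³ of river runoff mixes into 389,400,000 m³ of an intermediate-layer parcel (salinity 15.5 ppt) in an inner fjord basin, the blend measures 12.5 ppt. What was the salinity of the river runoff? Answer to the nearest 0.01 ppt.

0.44 ppt

Salt balance: 389,400,000×15.5 + 96,860,000×S = 486,260,000×12.5
6,035,700,000 + 96,860,000·S = 6,078,250,000
S = (6,078,250,000 − 6,035,700,000) / 96,860,000 = 0.4393 ppt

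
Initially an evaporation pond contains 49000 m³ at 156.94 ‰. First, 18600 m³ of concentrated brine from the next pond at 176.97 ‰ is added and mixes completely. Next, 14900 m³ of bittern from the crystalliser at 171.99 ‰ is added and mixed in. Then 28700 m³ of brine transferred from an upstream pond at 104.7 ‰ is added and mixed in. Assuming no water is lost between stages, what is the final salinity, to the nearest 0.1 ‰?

148.8 ‰

By conservation of dissolved salt,
Initial salt = 49,000×156.94 = 7,690,060
After stage 1: salt = 7,690,060 + 18,600×176.97 = 10,981,702; volume = 67,600 m³; S = 162.451 ‰
After stage 2: salt = 10,981,702 + 14,900×171.99 = 13,544,353; volume = 82,500 m³; S = 164.174 ‰
After stage 3: salt = 13,544,353 + 28,700×104.7 = 16,549,243; volume = 111,200 m³
S = 16,549,243 / 111,200 = 148.8241 ‰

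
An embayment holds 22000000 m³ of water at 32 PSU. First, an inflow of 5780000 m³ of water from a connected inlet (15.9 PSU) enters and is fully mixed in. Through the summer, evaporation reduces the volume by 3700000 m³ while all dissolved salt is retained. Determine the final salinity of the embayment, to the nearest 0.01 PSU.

33.05 PSU

After mixing: salt = 22,000,000×32 + 5,780,000×15.9 = 795,902,000; volume = 27,780,000 m³
After evaporation: salt unchanged = 795,902,000; volume = 27,780,000 − 3,700,000 = 24,080,000 m³
S = 795,902,000 / 24,080,000 = 33.0524 PSU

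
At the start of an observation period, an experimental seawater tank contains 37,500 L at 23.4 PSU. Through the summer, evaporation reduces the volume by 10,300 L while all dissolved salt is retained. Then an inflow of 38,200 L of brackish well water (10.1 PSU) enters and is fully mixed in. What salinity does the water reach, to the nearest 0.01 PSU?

After evaporation: salt = 37,500×23.4 = 877,500; volume = 37,500 − 10,300 = 27,200 L
After mixing: salt = 877,500 + 38,200×10.1 = 1,263,320; volume = 27,200 + 38,200 = 65,400 L
S = 1,263,320 / 65,400 = 19.3168 PSU

19.32 PSU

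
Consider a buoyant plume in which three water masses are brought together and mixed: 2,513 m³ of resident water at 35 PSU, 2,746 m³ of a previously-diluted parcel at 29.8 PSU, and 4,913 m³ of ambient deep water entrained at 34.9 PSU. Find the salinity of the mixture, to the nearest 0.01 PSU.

33.55 PSU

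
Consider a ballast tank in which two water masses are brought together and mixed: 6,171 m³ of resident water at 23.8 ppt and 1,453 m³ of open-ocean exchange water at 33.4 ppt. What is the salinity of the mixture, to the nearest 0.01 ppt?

25.63 ppt

Conserving salt mass:
salt = 6,171×23.8 + 1,453×33.4 = 146,869.8 + 48,530.2 = 195,400
volume = 6,171 + 1,453 = 7,624 m³
S = 195,400 / 7,624 = 25.6296 ppt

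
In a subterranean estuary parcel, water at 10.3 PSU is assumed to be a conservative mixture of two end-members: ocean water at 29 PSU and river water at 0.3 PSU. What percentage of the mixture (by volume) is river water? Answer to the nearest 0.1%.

65.2%

Let f be the freshwater fraction. Salt balance per unit volume:
f×0.3 + (1−f)×29 = 10.3
f = (29 − 10.3) / (29 − 0.3) = 18.7/28.7 = 0.6516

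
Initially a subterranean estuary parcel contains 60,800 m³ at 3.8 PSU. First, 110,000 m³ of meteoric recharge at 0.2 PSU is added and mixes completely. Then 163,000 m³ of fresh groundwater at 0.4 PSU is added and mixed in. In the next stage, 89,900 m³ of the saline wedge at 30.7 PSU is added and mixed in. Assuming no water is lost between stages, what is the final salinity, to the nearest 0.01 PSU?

Salt balance:
Initial salt = 60,800×3.8 = 231,040
After stage 1: salt = 231,040 + 110,000×0.2 = 253,040; volume = 170,800 m³; S = 1.481 PSU
After stage 2: salt = 253,040 + 163,000×0.4 = 318,240; volume = 333,800 m³; S = 0.953 PSU
After stage 3: salt = 318,240 + 89,900×30.7 = 3,078,170; volume = 423,700 m³
S = 3,078,170 / 423,700 = 7.265 PSU

7.26 PSU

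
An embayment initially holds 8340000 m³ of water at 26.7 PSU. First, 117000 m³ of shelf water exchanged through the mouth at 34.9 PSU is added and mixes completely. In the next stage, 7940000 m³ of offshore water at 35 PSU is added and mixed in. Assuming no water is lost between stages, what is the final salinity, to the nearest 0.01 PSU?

30.78 PSU

Conserving salt mass:
Initial salt = 8,340,000×26.7 = 222,678,000
After stage 1: salt = 222,678,000 + 117,000×34.9 = 226,761,300; volume = 8,457,000 m³; S = 26.813 PSU
After stage 2: salt = 226,761,300 + 7,940,000×35 = 504,661,300; volume = 16,397,000 m³
S = 504,661,300 / 16,397,000 = 30.7777 PSU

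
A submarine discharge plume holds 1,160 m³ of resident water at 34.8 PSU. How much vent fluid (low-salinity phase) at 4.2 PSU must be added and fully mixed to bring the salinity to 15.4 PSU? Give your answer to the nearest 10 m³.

2010 m³

Salt balance: 1,160×34.8 + V×4.2 = (1,160+V)×15.4
40,368 + 4.2V = 17,864 + 15.4V
22,504 = 11.2V
V = 2,009.29 m³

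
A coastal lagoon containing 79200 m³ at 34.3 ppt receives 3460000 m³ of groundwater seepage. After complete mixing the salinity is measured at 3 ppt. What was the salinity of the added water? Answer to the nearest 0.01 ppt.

Salt balance: 79,200×34.3 + 3,460,000×S = 3,539,200×3
2,716,560 + 3,460,000·S = 10,617,600
S = (10,617,600 − 2,716,560) / 3,460,000 = 2.2835 ppt

2.28 ppt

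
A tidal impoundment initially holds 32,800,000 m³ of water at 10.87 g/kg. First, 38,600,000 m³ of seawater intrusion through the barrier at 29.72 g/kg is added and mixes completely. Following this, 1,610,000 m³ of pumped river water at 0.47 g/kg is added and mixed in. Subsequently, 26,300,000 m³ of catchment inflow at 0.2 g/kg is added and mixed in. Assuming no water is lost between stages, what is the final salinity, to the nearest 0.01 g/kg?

Total salt / total volume:
Initial salt = 32,800,000×10.87 = 356,536,000
After stage 1: salt = 356,536,000 + 38,600,000×29.72 = 1,503,728,000; volume = 71,400,000 m³; S = 21.061 g/kg
After stage 2: salt = 1,503,728,000 + 1,610,000×0.47 = 1,504,484,700; volume = 73,010,000 m³; S = 20.607 g/kg
After stage 3: salt = 1,504,484,700 + 26,300,000×0.2 = 1,509,744,700; volume = 99,310,000 m³
S = 1,509,744,700 / 99,310,000 = 15.2023 g/kg

15.20 g/kg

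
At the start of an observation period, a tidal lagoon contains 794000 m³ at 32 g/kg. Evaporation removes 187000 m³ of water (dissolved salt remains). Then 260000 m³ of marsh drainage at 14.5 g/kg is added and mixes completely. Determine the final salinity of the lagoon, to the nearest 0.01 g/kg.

After evaporation: salt = 794,000×32 = 25,408,000; volume = 794,000 − 187,000 = 607,000 m³
After mixing: salt = 25,408,000 + 260,000×14.5 = 29,178,000; volume = 607,000 + 260,000 = 867,000 m³
S = 29,178,000 / 867,000 = 33.654 g/kg

33.65 g/kg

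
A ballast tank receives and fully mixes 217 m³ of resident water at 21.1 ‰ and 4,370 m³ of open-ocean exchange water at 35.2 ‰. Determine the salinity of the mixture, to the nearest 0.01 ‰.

Salt balance:
salt = 217×21.1 + 4,370×35.2 = 4,578.7 + 153,824 = 158,402.7
volume = 217 + 4,370 = 4,587 m³
S = 158,402.7 / 4,587 = 34.533 ‰

34.53 ‰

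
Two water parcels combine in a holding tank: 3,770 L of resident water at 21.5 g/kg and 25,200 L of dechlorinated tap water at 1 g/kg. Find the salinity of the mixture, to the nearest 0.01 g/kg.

By conservation of dissolved salt,
salt = 3,770×21.5 + 25,200×1 = 81,055 + 25,200 = 106,255
volume = 3,770 + 25,200 = 28,970 L
S = 106,255 / 28,970 = 3.6678 g/kg

3.67 g/kg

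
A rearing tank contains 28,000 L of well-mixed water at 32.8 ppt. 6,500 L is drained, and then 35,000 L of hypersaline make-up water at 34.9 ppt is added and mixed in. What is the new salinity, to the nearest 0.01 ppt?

34.10 ppt

Remaining after removal: 21,500 L at 32.8 ppt (salt = 705,200)
After addition: salt = 705,200 + 35,000×34.9 = 1,926,700; volume = 56,500 L
S = 1,926,700 / 56,500 = 34.1009 ppt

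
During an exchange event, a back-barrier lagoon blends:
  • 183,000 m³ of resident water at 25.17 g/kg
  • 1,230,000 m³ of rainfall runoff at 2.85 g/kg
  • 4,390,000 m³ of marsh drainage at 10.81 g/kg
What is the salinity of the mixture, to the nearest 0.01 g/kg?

9.58 g/kg

Weighted by volume,
salt = 183,000×25.17 + 1,230,000×2.85 + 4,390,000×10.81 = 4,606,110 + 3,505,500 + 47,455,900 = 55,567,510
volume = 183,000 + 1,230,000 + 4,390,000 = 5,803,000 m³
S = 55,567,510 / 5,803,000 = 9.5757 g/kg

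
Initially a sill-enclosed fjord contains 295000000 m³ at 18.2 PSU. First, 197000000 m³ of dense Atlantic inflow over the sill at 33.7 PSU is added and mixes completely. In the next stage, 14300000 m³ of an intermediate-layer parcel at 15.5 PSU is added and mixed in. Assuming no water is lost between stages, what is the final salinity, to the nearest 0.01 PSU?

24.15 PSU

Mass of salt is conserved:
Initial salt = 295,000,000×18.2 = 5,369,000,000
After stage 1: salt = 5,369,000,000 + 197,000,000×33.7 = 12,007,900,000; volume = 492,000,000 m³; S = 24.406 PSU
After stage 2: salt = 12,007,900,000 + 14,300,000×15.5 = 12,229,550,000; volume = 506,300,000 m³
S = 12,229,550,000 / 506,300,000 = 24.1548 PSU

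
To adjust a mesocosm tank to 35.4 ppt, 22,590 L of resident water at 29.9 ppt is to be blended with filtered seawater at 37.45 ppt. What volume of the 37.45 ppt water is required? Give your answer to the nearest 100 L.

Salt balance: 22,590×29.9 + V×37.45 = (22,590+V)×35.4
675,441 + 37.45V = 799,686 + 35.4V
124,245 = 2.05V
V = 60,607.32 L

60600 L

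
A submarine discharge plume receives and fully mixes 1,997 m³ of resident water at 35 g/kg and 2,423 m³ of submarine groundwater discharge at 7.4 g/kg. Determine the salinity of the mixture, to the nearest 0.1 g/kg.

19.9 g/kg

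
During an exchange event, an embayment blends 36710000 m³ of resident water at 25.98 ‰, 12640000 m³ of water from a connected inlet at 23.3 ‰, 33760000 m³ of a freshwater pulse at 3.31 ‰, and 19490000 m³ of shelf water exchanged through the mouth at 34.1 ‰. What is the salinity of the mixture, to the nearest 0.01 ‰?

Mass of salt is conserved:
salt = 36,710,000×25.98 + 12,640,000×23.3 + 33,760,000×3.31 + 19,490,000×34.1 = 953,725,800 + 294,512,000 + 111,745,600 + 664,609,000 = 2,024,592,400
volume = 36,710,000 + 12,640,000 + 33,760,000 + 19,490,000 = 102,600,000 m³
S = 2,024,592,400 / 102,600,000 = 19.7329 ‰

19.73 ‰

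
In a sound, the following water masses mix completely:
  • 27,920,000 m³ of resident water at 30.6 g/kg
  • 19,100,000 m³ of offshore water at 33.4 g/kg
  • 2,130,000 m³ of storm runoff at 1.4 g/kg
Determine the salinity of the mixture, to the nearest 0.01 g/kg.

30.42 g/kg

Total salt / total volume:
salt = 27,920,000×30.6 + 19,100,000×33.4 + 2,130,000×1.4 = 854,352,000 + 637,940,000 + 2,982,000 = 1,495,274,000
volume = 27,920,000 + 19,100,000 + 2,130,000 = 49,150,000 m³
S = 1,495,274,000 / 49,150,000 = 30.4227 g/kg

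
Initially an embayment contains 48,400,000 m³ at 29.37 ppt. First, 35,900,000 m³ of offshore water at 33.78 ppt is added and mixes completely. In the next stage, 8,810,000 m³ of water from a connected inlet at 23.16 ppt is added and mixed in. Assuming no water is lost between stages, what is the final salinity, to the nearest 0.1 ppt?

Conserving salt mass:
Initial salt = 48,400,000×29.37 = 1,421,508,000
After stage 1: salt = 1,421,508,000 + 35,900,000×33.78 = 2,634,210,000; volume = 84,300,000 m³; S = 31.248 ppt
After stage 2: salt = 2,634,210,000 + 8,810,000×23.16 = 2,838,249,600; volume = 93,110,000 m³
S = 2,838,249,600 / 93,110,000 = 30.4828 ppt

30.5 ppt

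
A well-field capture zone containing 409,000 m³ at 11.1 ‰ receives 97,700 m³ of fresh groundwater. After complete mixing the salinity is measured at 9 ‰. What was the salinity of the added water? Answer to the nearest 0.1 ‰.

0.2 ‰

Salt balance: 409,000×11.1 + 97,700×S = 506,700×9
4,539,900 + 97,700·S = 4,560,300
S = (4,560,300 − 4,539,900) / 97,700 = 0.2088 ‰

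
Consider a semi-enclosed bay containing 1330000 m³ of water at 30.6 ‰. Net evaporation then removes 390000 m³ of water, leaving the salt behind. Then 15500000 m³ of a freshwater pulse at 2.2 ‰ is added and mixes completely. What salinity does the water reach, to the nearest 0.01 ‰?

After evaporation: salt = 1,330,000×30.6 = 40,698,000; volume = 1,330,000 − 390,000 = 940,000 m³
After mixing: salt = 40,698,000 + 15,500,000×2.2 = 74,798,000; volume = 940,000 + 15,500,000 = 16,440,000 m³
S = 74,798,000 / 16,440,000 = 4.5498 ‰

4.55 ‰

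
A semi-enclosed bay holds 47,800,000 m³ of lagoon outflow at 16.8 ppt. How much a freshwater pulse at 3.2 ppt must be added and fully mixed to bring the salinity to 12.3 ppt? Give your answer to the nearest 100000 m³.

23600000 m³

Salt balance: 47,800,000×16.8 + V×3.2 = (47,800,000+V)×12.3
803,040,000 + 3.2V = 587,940,000 + 12.3V
215,100,000 = 9.1V
V = 23,637,362.64 m³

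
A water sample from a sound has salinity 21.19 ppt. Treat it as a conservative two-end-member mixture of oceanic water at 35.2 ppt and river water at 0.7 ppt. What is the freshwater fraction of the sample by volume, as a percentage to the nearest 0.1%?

40.6%

Let f be the freshwater fraction. Salt balance per unit volume:
f×0.7 + (1−f)×35.2 = 21.19
f = (35.2 − 21.19) / (35.2 − 0.7) = 14.01/34.5 = 0.4061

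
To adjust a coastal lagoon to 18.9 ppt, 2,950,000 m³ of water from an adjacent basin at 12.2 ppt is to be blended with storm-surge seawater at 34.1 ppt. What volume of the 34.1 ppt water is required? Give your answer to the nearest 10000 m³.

1300000 m³

Salt balance: 2,950,000×12.2 + V×34.1 = (2,950,000+V)×18.9
35,990,000 + 34.1V = 55,755,000 + 18.9V
19,765,000 = 15.2V
V = 1,300,328.95 m³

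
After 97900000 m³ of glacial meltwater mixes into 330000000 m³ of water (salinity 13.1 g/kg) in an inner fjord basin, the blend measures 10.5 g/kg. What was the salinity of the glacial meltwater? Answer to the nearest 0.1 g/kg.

1.7 g/kg

Salt balance: 330,000,000×13.1 + 97,900,000×S = 427,900,000×10.5
4,323,000,000 + 97,900,000·S = 4,492,950,000
S = (4,492,950,000 − 4,323,000,000) / 97,900,000 = 1.736 g/kg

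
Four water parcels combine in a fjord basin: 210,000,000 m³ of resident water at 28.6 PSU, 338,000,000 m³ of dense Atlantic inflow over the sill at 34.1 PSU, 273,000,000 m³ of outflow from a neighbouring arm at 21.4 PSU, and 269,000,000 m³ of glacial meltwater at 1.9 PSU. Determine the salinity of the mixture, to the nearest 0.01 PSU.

21.91 PSU

By conservation of dissolved salt,
salt = 210,000,000×28.6 + 338,000,000×34.1 + 273,000,000×21.4 + 269,000,000×1.9 = 6,006,000,000 + 11,525,800,000 + 5,842,200,000 + 511,100,000 = 23,885,100,000
volume = 210,000,000 + 338,000,000 + 273,000,000 + 269,000,000 = 1,090,000,000 m³
S = 23,885,100,000 / 1,090,000,000 = 21.9129 PSU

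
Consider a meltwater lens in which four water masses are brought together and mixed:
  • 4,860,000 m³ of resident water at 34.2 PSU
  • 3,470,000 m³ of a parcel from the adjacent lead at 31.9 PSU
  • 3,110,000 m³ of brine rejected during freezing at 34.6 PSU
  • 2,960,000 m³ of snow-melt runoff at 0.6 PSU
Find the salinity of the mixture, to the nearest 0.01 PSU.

26.83 PSU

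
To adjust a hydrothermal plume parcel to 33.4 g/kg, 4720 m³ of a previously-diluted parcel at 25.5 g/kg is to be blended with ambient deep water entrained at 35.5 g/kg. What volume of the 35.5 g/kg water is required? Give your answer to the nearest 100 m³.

17800 m³

Salt balance: 4,720×25.5 + V×35.5 = (4,720+V)×33.4
120,360 + 35.5V = 157,648 + 33.4V
37,288 = 2.1V
V = 17,756.19 m³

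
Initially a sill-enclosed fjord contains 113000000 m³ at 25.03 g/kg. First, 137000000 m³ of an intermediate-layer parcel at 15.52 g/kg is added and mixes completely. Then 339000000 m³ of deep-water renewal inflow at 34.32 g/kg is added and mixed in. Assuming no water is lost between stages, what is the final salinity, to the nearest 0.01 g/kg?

28.16 g/kg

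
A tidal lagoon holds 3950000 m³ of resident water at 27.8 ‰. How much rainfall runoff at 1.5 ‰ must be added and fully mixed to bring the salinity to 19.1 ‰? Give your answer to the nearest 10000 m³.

1950000 m³

Salt balance: 3,950,000×27.8 + V×1.5 = (3,950,000+V)×19.1
109,810,000 + 1.5V = 75,445,000 + 19.1V
34,365,000 = 17.6V
V = 1,952,556.82 m³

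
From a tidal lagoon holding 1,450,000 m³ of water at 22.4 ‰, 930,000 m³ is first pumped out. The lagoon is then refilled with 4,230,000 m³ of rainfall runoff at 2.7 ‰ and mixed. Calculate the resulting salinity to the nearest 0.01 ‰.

Remaining after removal: 520,000 m³ at 22.4 ‰ (salt = 11,648,000)
After addition: salt = 11,648,000 + 4,230,000×2.7 = 23,069,000; volume = 4,750,000 m³
S = 23,069,000 / 4,750,000 = 4.8566 ‰

4.86 ‰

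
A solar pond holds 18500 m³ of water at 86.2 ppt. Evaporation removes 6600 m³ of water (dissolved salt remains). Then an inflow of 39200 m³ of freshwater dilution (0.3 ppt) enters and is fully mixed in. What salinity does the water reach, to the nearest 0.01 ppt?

After evaporation: salt = 18,500×86.2 = 1,594,700; volume = 18,500 − 6,600 = 11,900 m³
After mixing: salt = 1,594,700 + 39,200×0.3 = 1,606,460; volume = 11,900 + 39,200 = 51,100 m³
S = 1,606,460 / 51,100 = 31.4376 ppt

31.44 ppt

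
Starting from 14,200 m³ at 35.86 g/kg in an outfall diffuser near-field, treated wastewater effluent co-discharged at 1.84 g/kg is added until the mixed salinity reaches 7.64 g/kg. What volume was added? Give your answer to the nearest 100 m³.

69100 m³

Salt balance: 14,200×35.86 + V×1.84 = (14,200+V)×7.64
509,212 + 1.84V = 108,488 + 7.64V
400,724 = 5.8V
V = 69,090.34 m³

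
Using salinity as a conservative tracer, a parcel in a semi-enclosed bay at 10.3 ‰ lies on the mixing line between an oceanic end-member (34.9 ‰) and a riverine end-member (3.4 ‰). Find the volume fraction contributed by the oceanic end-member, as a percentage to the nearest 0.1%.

Let g be the oceanic fraction. Salt balance per unit volume:
g×34.9 + (1−g)×3.4 = 10.3
g = (10.3 − 3.4) / (34.9 − 3.4) = 6.9/31.5 = 0.219

21.9%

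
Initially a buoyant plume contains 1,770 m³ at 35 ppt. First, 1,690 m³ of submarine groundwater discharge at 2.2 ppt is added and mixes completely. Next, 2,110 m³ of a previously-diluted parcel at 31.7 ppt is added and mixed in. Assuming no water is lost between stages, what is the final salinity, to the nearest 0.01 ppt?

23.80 ppt

Total salt / total volume:
Initial salt = 1,770×35 = 61,950
After stage 1: salt = 61,950 + 1,690×2.2 = 65,668; volume = 3,460 m³; S = 18.979 ppt
After stage 2: salt = 65,668 + 2,110×31.7 = 132,555; volume = 5,570 m³
S = 132,555 / 5,570 = 23.798 ppt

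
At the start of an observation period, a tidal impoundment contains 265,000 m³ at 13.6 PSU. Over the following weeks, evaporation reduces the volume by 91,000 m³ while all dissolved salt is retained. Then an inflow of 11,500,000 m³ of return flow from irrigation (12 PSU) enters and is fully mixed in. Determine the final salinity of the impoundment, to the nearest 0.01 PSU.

12.13 PSU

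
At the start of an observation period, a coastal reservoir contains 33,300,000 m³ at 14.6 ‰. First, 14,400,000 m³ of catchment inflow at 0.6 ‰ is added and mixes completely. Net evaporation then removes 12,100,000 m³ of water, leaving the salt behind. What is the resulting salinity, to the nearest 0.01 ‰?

13.90 ‰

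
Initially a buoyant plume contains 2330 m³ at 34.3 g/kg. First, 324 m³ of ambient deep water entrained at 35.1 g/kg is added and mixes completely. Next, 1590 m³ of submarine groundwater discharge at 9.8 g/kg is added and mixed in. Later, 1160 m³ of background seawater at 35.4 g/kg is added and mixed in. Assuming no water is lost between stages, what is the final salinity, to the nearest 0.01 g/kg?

27.38 g/kg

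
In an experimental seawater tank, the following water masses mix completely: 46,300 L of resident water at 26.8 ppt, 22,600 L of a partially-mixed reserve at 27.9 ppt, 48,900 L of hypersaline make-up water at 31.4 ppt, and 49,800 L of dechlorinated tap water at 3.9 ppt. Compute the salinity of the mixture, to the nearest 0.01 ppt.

Conserving salt mass:
salt = 46,300×26.8 + 22,600×27.9 + 48,900×31.4 + 49,800×3.9 = 1,240,840 + 630,540 + 1,535,460 + 194,220 = 3,601,060
volume = 46,300 + 22,600 + 48,900 + 49,800 = 167,600 L
S = 3,601,060 / 167,600 = 21.486 ppt

21.49 ppt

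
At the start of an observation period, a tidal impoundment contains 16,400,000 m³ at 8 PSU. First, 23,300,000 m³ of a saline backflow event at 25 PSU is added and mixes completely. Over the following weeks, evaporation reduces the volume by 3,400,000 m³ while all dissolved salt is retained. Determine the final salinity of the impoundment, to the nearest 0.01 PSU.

19.66 PSU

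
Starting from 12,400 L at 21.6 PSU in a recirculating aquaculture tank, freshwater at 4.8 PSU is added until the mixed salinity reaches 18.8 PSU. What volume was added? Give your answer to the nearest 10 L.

Salt balance: 12,400×21.6 + V×4.8 = (12,400+V)×18.8
267,840 + 4.8V = 233,120 + 18.8V
34,720 = 14V
V = 2,480 L

2480 L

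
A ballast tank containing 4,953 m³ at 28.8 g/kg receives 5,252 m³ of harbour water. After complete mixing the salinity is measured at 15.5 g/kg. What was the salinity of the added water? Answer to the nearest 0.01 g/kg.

2.96 g/kg

Salt balance: 4,953×28.8 + 5,252×S = 10,205×15.5
142,646.4 + 5,252·S = 158,177.5
S = (158,177.5 − 142,646.4) / 5,252 = 2.9572 g/kg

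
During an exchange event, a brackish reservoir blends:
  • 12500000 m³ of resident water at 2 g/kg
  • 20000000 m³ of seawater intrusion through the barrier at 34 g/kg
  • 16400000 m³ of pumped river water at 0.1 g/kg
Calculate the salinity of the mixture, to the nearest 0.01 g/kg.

14.45 g/kg

Weighted by volume,
salt = 12,500,000×2 + 20,000,000×34 + 16,400,000×0.1 = 25,000,000 + 680,000,000 + 1,640,000 = 706,640,000
volume = 12,500,000 + 20,000,000 + 16,400,000 = 48,900,000 m³
S = 706,640,000 / 48,900,000 = 14.4507 g/kg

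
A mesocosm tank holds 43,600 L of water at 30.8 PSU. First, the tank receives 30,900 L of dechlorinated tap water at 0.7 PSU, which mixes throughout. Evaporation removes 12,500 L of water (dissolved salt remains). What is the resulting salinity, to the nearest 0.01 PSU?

After mixing: salt = 43,600×30.8 + 30,900×0.7 = 1,364,510; volume = 74,500 L
After evaporation: salt unchanged = 1,364,510; volume = 74,500 − 12,500 = 62,000 L
S = 1,364,510 / 62,000 = 22.0082 PSU

22.01 PSU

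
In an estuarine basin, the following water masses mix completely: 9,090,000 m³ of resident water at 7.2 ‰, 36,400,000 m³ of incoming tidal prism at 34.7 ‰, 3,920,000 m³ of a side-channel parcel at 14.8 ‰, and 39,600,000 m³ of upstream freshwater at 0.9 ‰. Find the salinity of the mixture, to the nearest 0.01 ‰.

15.98 ‰

Weighted by volume,
salt = 9,090,000×7.2 + 36,400,000×34.7 + 3,920,000×14.8 + 39,600,000×0.9 = 65,448,000 + 1,263,080,000 + 58,016,000 + 35,640,000 = 1,422,184,000
volume = 9,090,000 + 36,400,000 + 3,920,000 + 39,600,000 = 89,010,000 m³
S = 1,422,184,000 / 89,010,000 = 15.9778 ‰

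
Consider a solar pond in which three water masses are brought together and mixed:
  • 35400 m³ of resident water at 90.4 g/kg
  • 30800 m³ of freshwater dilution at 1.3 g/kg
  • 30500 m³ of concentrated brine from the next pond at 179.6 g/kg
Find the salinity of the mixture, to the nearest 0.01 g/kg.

90.16 g/kg

Conserving salt mass:
salt = 35,400×90.4 + 30,800×1.3 + 30,500×179.6 = 3,200,160 + 40,040 + 5,477,800 = 8,718,000
volume = 35,400 + 30,800 + 30,500 = 96,700 m³
S = 8,718,000 / 96,700 = 90.1551 g/kg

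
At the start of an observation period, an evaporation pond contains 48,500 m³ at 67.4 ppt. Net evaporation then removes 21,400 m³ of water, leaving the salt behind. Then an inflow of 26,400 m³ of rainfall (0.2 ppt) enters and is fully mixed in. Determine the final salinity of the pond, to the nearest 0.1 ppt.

61.2 ppt

After evaporation: salt = 48,500×67.4 = 3,268,900; volume = 48,500 − 21,400 = 27,100 m³
After mixing: salt = 3,268,900 + 26,400×0.2 = 3,274,180; volume = 27,100 + 26,400 = 53,500 m³
S = 3,274,180 / 53,500 = 61.1996 ppt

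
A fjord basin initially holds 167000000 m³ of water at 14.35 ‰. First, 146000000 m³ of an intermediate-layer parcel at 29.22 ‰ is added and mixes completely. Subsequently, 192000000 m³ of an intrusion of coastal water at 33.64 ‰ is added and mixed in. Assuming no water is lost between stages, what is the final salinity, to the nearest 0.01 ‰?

25.98 ‰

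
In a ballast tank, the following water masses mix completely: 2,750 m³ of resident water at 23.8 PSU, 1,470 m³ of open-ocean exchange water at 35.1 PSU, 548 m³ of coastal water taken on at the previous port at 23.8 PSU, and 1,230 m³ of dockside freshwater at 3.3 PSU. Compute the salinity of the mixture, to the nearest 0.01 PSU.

22.37 PSU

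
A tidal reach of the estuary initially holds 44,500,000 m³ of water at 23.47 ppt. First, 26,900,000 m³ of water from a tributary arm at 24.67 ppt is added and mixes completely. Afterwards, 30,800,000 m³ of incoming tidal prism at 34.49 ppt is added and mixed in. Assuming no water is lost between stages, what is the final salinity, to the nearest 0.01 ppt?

27.11 ppt

By conservation of dissolved salt,
Initial salt = 44,500,000×23.47 = 1,044,415,000
After stage 1: salt = 1,044,415,000 + 26,900,000×24.67 = 1,708,038,000; volume = 71,400,000 m³; S = 23.922 ppt
After stage 2: salt = 1,708,038,000 + 30,800,000×34.49 = 2,770,330,000; volume = 102,200,000 m³
S = 2,770,330,000 / 102,200,000 = 27.1069 ppt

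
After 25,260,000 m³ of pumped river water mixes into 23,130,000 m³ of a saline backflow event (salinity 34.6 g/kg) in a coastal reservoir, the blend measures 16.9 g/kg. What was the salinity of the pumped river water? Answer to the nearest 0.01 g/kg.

0.69 g/kg

Salt balance: 23,130,000×34.6 + 25,260,000×S = 48,390,000×16.9
800,298,000 + 25,260,000·S = 817,791,000
S = (817,791,000 − 800,298,000) / 25,260,000 = 0.6925 g/kg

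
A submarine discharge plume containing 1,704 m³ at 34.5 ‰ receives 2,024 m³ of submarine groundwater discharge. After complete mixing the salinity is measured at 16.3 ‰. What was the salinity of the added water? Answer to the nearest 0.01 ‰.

Salt balance: 1,704×34.5 + 2,024×S = 3,728×16.3
58,788 + 2,024·S = 60,766.4
S = (60,766.4 − 58,788) / 2,024 = 0.9775 ‰

0.98 ‰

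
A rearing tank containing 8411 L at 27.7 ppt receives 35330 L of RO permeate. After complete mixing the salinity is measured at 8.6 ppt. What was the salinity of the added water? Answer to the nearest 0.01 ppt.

4.05 ppt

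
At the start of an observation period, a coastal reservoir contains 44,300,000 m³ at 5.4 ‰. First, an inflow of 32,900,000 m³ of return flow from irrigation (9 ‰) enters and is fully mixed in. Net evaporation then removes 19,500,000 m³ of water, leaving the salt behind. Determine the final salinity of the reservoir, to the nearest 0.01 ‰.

9.28 ‰

After mixing: salt = 44,300,000×5.4 + 32,900,000×9 = 535,320,000; volume = 77,200,000 m³
After evaporation: salt unchanged = 535,320,000; volume = 77,200,000 − 19,500,000 = 57,700,000 m³
S = 535,320,000 / 57,700,000 = 9.2776 ‰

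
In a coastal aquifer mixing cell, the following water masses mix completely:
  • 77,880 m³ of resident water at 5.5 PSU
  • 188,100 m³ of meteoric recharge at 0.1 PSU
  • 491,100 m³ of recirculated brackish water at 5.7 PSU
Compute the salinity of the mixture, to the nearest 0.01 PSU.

By conservation of dissolved salt,
salt = 77,880×5.5 + 188,100×0.1 + 491,100×5.7 = 428,340 + 18,810 + 2,799,270 = 3,246,420
volume = 77,880 + 188,100 + 491,100 = 757,080 m³
S = 3,246,420 / 757,080 = 4.2881 PSU

4.29 PSU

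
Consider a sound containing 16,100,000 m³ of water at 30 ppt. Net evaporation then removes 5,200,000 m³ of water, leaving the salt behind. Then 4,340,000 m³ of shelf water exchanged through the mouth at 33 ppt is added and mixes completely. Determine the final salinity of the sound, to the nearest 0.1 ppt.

After evaporation: salt = 16,100,000×30 = 483,000,000; volume = 16,100,000 − 5,200,000 = 10,900,000 m³
After mixing: salt = 483,000,000 + 4,340,000×33 = 626,220,000; volume = 10,900,000 + 4,340,000 = 15,240,000 m³
S = 626,220,000 / 15,240,000 = 41.0906 ppt

41.1 ppt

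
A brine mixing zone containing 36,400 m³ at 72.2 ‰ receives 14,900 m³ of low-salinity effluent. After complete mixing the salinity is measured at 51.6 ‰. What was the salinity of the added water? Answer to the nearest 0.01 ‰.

Salt balance: 36,400×72.2 + 14,900×S = 51,300×51.6
2,628,080 + 14,900·S = 2,647,080
S = (2,647,080 − 2,628,080) / 14,900 = 1.2752 ‰

1.28 ‰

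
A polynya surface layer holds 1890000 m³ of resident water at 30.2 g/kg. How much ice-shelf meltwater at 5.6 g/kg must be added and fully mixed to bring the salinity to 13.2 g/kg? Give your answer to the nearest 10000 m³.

4230000 m³

Salt balance: 1,890,000×30.2 + V×5.6 = (1,890,000+V)×13.2
57,078,000 + 5.6V = 24,948,000 + 13.2V
32,130,000 = 7.6V
V = 4,227,631.58 m³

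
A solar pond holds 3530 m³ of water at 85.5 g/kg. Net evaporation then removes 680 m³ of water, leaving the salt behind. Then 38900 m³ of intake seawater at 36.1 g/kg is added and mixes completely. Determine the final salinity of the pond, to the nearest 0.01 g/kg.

40.86 g/kg

After evaporation: salt = 3,530×85.5 = 301,815; volume = 3,530 − 680 = 2,850 m³
After mixing: salt = 301,815 + 38,900×36.1 = 1,706,105; volume = 2,850 + 38,900 = 41,750 m³
S = 1,706,105 / 41,750 = 40.8648 g/kg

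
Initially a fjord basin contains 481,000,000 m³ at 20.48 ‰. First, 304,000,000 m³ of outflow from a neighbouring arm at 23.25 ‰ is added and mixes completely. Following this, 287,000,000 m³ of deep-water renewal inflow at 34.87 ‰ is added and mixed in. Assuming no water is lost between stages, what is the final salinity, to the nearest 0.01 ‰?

Mass of salt is conserved:
Initial salt = 481,000,000×20.48 = 9,850,880,000
After stage 1: salt = 9,850,880,000 + 304,000,000×23.25 = 16,918,880,000; volume = 785,000,000 m³; S = 21.553 ‰
After stage 2: salt = 16,918,880,000 + 287,000,000×34.87 = 26,926,570,000; volume = 1,072,000,000 m³
S = 26,926,570,000 / 1,072,000,000 = 25.1181 ‰

25.12 ‰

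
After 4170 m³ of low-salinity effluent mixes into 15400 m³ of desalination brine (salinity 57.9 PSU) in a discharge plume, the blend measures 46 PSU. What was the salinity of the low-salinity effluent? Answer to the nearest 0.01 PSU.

Salt balance: 15,400×57.9 + 4,170×S = 19,570×46
891,660 + 4,170·S = 900,220
S = (900,220 − 891,660) / 4,170 = 2.0528 PSU

2.05 PSU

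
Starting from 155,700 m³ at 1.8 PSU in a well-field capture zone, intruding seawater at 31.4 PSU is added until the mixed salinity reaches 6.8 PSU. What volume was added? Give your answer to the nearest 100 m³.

Salt balance: 155,700×1.8 + V×31.4 = (155,700+V)×6.8
280,260 + 31.4V = 1,058,760 + 6.8V
778,500 = 24.6V
V = 31,646.34 m³

31600 m³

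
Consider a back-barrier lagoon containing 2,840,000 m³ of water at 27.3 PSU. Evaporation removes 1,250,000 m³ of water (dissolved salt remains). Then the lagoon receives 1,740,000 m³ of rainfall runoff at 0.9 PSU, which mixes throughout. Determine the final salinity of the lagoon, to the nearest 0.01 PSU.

After evaporation: salt = 2,840,000×27.3 = 77,532,000; volume = 2,840,000 − 1,250,000 = 1,590,000 m³
After mixing: salt = 77,532,000 + 1,740,000×0.9 = 79,098,000; volume = 1,590,000 + 1,740,000 = 3,330,000 m³
S = 79,098,000 / 3,330,000 = 23.7532 PSU

23.75 PSU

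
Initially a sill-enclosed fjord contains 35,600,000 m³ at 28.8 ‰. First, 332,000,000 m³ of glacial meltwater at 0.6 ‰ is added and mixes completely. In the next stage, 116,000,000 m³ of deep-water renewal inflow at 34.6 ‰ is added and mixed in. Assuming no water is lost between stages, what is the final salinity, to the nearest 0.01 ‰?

10.83 ‰

Conserving salt mass:
Initial salt = 35,600,000×28.8 = 1,025,280,000
After stage 1: salt = 1,025,280,000 + 332,000,000×0.6 = 1,224,480,000; volume = 367,600,000 m³; S = 3.331 ‰
After stage 2: salt = 1,224,480,000 + 116,000,000×34.6 = 5,238,080,000; volume = 483,600,000 m³
S = 5,238,080,000 / 483,600,000 = 10.8314 ‰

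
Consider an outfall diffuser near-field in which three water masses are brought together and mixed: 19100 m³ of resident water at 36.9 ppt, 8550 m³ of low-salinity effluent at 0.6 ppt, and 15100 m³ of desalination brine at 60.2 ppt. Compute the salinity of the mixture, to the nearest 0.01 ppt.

37.87 ppt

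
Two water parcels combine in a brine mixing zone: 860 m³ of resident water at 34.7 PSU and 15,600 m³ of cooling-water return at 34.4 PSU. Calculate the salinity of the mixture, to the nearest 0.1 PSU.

34.4 PSU

Weighted by volume,
salt = 860×34.7 + 15,600×34.4 = 29,842 + 536,640 = 566,482
volume = 860 + 15,600 = 16,460 m³
S = 566,482 / 16,460 = 34.416 PSU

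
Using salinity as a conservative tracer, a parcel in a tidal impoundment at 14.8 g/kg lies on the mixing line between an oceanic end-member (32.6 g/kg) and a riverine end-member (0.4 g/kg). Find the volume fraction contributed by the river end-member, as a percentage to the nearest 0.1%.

55.3%

Let f be the freshwater fraction. Salt balance per unit volume:
f×0.4 + (1−f)×32.6 = 14.8
f = (32.6 − 14.8) / (32.6 − 0.4) = 17.8/32.2 = 0.5528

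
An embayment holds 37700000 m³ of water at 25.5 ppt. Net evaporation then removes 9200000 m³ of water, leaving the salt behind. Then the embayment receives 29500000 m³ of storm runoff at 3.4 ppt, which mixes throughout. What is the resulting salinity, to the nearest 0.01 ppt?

After evaporation: salt = 37,700,000×25.5 = 961,350,000; volume = 37,700,000 − 9,200,000 = 28,500,000 m³
After mixing: salt = 961,350,000 + 29,500,000×3.4 = 1,061,650,000; volume = 28,500,000 + 29,500,000 = 58,000,000 m³
S = 1,061,650,000 / 58,000,000 = 18.3043 ppt

18.30 ppt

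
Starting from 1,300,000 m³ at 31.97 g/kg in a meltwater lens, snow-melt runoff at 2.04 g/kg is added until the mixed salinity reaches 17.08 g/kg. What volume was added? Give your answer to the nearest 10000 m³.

Salt balance: 1,300,000×31.97 + V×2.04 = (1,300,000+V)×17.08
41,561,000 + 2.04V = 22,204,000 + 17.08V
19,357,000 = 15.04V
V = 1,287,034.57 m³

1290000 m³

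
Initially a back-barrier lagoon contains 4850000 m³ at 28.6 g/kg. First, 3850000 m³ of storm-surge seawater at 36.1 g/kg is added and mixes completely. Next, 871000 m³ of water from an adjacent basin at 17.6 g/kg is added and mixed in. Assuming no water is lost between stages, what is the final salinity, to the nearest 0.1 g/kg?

Mass of salt is conserved:
Initial salt = 4,850,000×28.6 = 138,710,000
After stage 1: salt = 138,710,000 + 3,850,000×36.1 = 277,695,000; volume = 8,700,000 m³; S = 31.919 g/kg
After stage 2: salt = 277,695,000 + 871,000×17.6 = 293,024,600; volume = 9,571,000 m³
S = 293,024,600 / 9,571,000 = 30.6159 g/kg

30.6 g/kg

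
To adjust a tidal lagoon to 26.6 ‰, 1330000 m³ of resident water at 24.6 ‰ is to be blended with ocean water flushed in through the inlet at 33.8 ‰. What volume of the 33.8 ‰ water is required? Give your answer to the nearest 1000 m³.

369000 m³

Salt balance: 1,330,000×24.6 + V×33.8 = (1,330,000+V)×26.6
32,718,000 + 33.8V = 35,378,000 + 26.6V
2,660,000 = 7.2V
V = 369,444.44 m³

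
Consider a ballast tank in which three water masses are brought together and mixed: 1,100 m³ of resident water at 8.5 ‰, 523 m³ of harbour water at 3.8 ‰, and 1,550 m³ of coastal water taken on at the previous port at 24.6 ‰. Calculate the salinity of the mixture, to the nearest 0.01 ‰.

15.59 ‰

Conserving salt mass:
salt = 1,100×8.5 + 523×3.8 + 1,550×24.6 = 9,350 + 1,987.4 + 38,130 = 49,467.4
volume = 1,100 + 523 + 1,550 = 3,173 m³
S = 49,467.4 / 3,173 = 15.5901 ‰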